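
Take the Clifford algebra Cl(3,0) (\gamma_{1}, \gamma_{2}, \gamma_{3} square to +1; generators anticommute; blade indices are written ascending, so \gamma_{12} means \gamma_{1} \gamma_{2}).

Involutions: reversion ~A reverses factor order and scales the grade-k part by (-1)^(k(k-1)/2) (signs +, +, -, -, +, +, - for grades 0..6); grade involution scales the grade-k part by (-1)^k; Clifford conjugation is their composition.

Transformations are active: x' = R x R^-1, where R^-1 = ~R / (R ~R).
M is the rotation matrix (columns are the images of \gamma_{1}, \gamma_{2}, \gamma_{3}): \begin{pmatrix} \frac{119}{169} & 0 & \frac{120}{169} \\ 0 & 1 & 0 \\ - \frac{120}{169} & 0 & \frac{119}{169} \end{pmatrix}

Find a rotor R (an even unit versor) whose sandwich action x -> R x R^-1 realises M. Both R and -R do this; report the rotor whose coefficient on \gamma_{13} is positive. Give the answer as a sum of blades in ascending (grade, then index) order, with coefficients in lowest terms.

Method: write R = a + b12*\gamma_{12} + b13*\gamma_{13} + b23*\gamma_{23} with a^2 + b12^2 + b13^2 + b23^2 = 1 (so R^-1 = ~R). Expanding the columns R e_j ~R gives tr M = 4a^2 - 1 and, from the antisymmetric part, M21 - M12 = -4a*b12, M13 - M31 = 4a*b13, M32 - M23 = -4a*b23.
Here tr M = \frac{407}{169}, so a^2 = (1 + tr M)/4 = \frac{144}{169} and a = ±\frac{12}{13}. Taking a = \frac{12}{13}: M21 - M12 = 0, M13 - M31 = \frac{240}{169}, M32 - M23 = 0, giving b12 = 0, b13 = \frac{5}{13}, b23 = 0, i.e. R = \frac{12}{13} + \frac{5}{13} \gamma_{13}.
Its \gamma_{13} coefficient is already positive.
Answer: \frac{12}{13} + \frac{5}{13} \gamma_{13}. Why the constraint matters: R and -R act identically through the sandwich — M has trace \frac{407}{169} either way — so only the sign condition on \gamma_{13} picks one of the two preimages.


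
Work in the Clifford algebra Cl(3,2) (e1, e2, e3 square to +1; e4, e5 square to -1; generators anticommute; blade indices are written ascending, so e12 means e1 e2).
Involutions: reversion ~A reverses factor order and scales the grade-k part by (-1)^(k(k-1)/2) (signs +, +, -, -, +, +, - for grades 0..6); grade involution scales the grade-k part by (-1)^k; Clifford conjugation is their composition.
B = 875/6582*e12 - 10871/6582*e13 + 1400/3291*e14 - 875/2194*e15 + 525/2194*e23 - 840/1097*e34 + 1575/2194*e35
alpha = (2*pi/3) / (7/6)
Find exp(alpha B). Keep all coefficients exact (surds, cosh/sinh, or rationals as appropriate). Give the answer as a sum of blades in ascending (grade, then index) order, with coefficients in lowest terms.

B^2 term by term: the squares give (875/6582)^2*(e12)^2 + (-10871/6582)^2*(e13)^2 + (1400/3291)^2*(e14)^2 + (-875/2194)^2*(e15)^2 + (525/2194)^2*(e23)^2 + (-840/1097)^2*(e34)^2 + (1575/2194)^2*(e35)^2 = 765625/43322724*(-1) + 118178641/43322724*(-1) + 1960000/10830681*(+1) + 765625/4813636*(+1) + 275625/4813636*(-1) + 705600/1203409*(+1) + 2480625/4813636*(+1) = -49/36 (each basis 2-blade squares to minus the product of its generators' squares); cross terms between blades sharing an index anticommute and cancel; the commuting (index-disjoint) pairs give grade-4 terms 2*c*c'*(blade product), which cancel blade by blade — e1234: -245000/1203409 + 245000/1203409 = 0; e1235: 459375/2406818 - 459375/2406818 = 0; e1345: -735000/1203409 + 735000/1203409 = 0 — confirming B is simple. So B^2 = -49/36.
B^2 = -49/36 — the negative square puts this in the circular regime; l = 7/6, alpha*l = 2*pi/3, so exp(alpha B) = cos(2*pi/3) + (sin(2*pi/3)/(7/6))*B = -1/2 + (3*sqrt(3)/7)*B.
Answer: -1/2 + 125*sqrt(3)/2194*e12 - 1553*sqrt(3)/2194*e13 + 200*sqrt(3)/1097*e14 - 375*sqrt(3)/2194*e15 + 225*sqrt(3)/2194*e23 - 360*sqrt(3)/1097*e34 + 675*sqrt(3)/2194*e35


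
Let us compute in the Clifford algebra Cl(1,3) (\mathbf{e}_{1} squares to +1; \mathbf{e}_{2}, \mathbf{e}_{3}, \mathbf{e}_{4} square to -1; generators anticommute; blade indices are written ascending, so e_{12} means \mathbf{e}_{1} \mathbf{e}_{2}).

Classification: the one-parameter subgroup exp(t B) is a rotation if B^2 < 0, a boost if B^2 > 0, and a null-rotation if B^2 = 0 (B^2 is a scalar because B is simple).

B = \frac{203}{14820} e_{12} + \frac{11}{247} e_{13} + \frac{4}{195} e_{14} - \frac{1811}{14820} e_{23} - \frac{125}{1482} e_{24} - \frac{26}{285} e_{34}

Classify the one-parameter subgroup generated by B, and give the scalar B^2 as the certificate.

B^2 term by term: the squares give (\frac{203}{14820})^2*(e_{12})^2 + (\frac{11}{247})^2*(e_{13})^2 + (\frac{4}{195})^2*(e_{14})^2 + (-\frac{1811}{14820})^2*(e_{23})^2 + (-\frac{125}{1482})^2*(e_{24})^2 + (-\frac{26}{285})^2*(e_{34})^2 = \frac{41209}{219632400}*(+1) + \frac{121}{61009}*(+1) + \frac{16}{38025}*(+1) + \frac{3279721}{219632400}*(-1) + \frac{15625}{2196324}*(-1) + \frac{676}{81225}*(-1) = -\frac{1}{36} (each basis 2-blade squares to minus the product of its generators' squares); cross terms between blades sharing an index anticommute and cancel; the commuting (index-disjoint) pairs give grade-4 terms 2*c*c'*(blade product), which cancel blade by blade — e_{1234}: -\frac{203}{81225} + \frac{1375}{183027} - \frac{3622}{722475} = 0 — confirming B is simple. So B^2 = -\frac{1}{36}.
Answer: rotation, certificate B^2 = -\frac{1}{36}. One invariant decides it: the square -\frac{1}{36} survives every conjugation, and its sign is exactly the classification.


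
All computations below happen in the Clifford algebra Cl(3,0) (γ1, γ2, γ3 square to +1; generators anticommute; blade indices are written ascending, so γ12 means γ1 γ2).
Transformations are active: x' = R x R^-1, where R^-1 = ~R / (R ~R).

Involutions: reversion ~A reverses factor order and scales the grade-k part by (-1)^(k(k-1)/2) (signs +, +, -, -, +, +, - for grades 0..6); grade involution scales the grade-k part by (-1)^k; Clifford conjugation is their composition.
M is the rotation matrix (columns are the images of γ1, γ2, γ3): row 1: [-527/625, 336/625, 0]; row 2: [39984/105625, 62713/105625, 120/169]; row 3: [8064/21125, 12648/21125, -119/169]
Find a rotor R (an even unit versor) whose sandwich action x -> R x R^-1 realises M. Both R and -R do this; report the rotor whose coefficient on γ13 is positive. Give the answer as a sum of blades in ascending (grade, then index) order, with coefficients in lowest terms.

Method: write R = a + b12*γ12 + b13*γ13 + b23*γ23 with a^2 + b12^2 + b13^2 + b23^2 = 1 (so R^-1 = ~R). Expanding the columns R e_j ~R gives tr M = 4a^2 - 1 and, from the antisymmetric part, M21 - M12 = -4a*b12, M13 - M31 = 4a*b13, M32 - M23 = -4a*b23.
Here tr M = -4029/4225, so a^2 = (1 + tr M)/4 = 49/4225 and a = ±7/65. Taking a = 7/65: M21 - M12 = -672/4225, M13 - M31 = -8064/21125, M32 - M23 = -2352/21125, giving b12 = 24/65, b13 = -288/325, b23 = 84/325, i.e. R = 7/65 + 24/65*γ12 - 288/325*γ13 + 84/325*γ23.
Its γ13 coefficient is negative, so report the other preimage -R.
Answer: -7/65 - 24/65*γ12 + 288/325*γ13 - 84/325*γ23. Uniqueness: Spin(3) -> SO(3) maps R and -R to the same rotation of trace -4029/4225; fixing the sign of the γ13 coefficient removes the ambiguity.


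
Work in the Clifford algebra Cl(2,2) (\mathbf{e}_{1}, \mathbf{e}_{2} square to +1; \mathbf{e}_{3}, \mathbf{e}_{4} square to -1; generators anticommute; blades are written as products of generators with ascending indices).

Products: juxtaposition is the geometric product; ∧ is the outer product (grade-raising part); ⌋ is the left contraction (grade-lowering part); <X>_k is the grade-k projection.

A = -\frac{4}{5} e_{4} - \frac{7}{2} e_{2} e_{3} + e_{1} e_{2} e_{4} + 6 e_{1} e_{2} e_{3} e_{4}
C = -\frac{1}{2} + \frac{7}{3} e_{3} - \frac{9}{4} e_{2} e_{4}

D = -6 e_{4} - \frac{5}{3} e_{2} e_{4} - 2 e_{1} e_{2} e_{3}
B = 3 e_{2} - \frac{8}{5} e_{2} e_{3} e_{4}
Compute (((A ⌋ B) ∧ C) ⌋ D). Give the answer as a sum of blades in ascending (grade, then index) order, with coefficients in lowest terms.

step 1: \frac{28}{5} e_{4} - \frac{32}{25} e_{2} e_{3}
step 2: -\frac{14}{5} e_{4} + \frac{16}{25} e_{2} e_{3} - \frac{196}{15} e_{3} e_{4}
step 3: -\frac{84}{5} - \frac{32}{25} e_{1} + \frac{14}{3} e_{2}
Answer: -\frac{84}{5} - \frac{32}{25} e_{1} + \frac{14}{3} e_{2}


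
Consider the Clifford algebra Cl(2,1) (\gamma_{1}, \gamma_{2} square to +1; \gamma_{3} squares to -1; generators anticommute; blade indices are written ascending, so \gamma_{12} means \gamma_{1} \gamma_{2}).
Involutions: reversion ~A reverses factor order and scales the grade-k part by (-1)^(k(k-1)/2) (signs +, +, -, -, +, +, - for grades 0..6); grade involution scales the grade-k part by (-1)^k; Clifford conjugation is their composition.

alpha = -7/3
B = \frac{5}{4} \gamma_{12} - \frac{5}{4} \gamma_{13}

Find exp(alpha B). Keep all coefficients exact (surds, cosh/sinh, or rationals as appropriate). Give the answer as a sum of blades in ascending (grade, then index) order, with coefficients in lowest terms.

B^2 term by term: the squares give (\frac{5}{4})^2*(\gamma_{12})^2 + (-\frac{5}{4})^2*(\gamma_{13})^2 = \frac{25}{16}*(-1) + \frac{25}{16}*(+1) = 0 (each basis 2-blade squares to minus the product of its generators' squares); cross terms between blades sharing an index anticommute and cancel. So B^2 = 0.
B^2 = 0, so the series truncates immediately: exp(alpha B) = 1 + alpha B (parabolic case).
Answer: 1 - \frac{35}{12} \gamma_{12} + \frac{35}{12} \gamma_{13}


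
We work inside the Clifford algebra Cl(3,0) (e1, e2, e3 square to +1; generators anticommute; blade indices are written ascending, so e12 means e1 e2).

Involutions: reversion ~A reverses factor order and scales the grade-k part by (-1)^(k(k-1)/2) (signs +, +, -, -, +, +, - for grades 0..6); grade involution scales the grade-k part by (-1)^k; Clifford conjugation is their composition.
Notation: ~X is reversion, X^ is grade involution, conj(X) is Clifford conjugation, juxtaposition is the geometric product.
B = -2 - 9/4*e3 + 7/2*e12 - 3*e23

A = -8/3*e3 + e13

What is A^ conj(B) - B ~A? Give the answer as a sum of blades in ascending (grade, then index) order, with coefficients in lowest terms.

first term: 6 + 9/4*e1 - 8*e2 - 16/3*e3 - 3*e12 - 2*e13 - 7/2*e23 - 28/3*e123
second term: 6 - 9/4*e1 + 8*e2 + 16/3*e3 + 3*e12 + 2*e13 + 7/2*e23 - 28/3*e123
Answer: 9/2*e1 - 16*e2 - 32/3*e3 - 6*e12 - 4*e13 - 7*e23


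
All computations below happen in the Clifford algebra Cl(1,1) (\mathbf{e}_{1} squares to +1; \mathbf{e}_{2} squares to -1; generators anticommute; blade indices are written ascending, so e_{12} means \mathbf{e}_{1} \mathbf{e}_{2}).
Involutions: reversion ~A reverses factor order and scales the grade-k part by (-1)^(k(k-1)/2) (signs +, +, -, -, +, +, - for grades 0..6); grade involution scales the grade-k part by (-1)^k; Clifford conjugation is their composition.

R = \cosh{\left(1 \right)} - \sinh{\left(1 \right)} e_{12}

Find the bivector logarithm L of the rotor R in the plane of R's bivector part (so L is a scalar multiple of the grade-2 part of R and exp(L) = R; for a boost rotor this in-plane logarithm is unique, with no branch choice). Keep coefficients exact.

The scalar part of R is \cosh{\left(1 \right)}, giving the rapidity magnitude (cosh is even); the bivector part supplies orientation, its quotient by sinh of the rapidity is the plane, and L = rapidity * plane — unique in that plane, since flipping both signs leaves L unchanged.
Concretely: cosh(rapidity) = \cosh{\left(1 \right)} gives rapidity = ±1, and since rapidity/sinh(rapidity) is even the sign is immaterial: L = (rapidity/sinh(rapidity)) * <R>_2 = (\frac{1}{\sinh{\left(1 \right)}}) * <R>_2.
Answer: -e_{12}


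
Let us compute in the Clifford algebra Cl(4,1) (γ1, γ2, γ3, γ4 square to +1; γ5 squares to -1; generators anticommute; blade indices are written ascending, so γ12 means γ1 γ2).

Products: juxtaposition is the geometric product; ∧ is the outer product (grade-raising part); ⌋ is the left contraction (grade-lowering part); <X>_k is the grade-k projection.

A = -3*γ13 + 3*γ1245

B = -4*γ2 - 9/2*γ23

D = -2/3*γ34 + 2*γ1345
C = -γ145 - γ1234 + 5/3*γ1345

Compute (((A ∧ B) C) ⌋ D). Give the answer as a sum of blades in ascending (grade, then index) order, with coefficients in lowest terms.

step 1: -12*γ123
step 2: -12*γ4 - 20*γ245 + 12*γ2345
step 3: -8*γ3 - 24*γ135
Answer: -8*γ3 - 24*γ135


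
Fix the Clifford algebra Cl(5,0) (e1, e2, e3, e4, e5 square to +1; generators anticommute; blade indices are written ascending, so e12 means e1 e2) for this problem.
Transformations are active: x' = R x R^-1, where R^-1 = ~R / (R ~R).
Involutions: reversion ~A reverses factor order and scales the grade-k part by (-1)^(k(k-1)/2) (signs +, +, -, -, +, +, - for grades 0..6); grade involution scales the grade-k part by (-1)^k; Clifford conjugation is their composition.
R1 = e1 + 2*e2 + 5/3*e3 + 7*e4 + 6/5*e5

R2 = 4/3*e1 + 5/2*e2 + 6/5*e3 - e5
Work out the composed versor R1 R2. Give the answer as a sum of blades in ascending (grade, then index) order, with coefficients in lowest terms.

Distribute over the terms of R2 (each basis-blade product reordered to ascending indices, repeated generators contracted through their squares):
R1 (4/3*e1) = 4/3 - 8/3*e12 - 20/9*e13 - 28/3*e14 - 8/5*e15
R1 (5/2*e2) = 5 + 5/2*e12 - 25/6*e23 - 35/2*e24 - 3*e25
R1 (6/5*e3) = 2 + 6/5*e13 + 12/5*e23 - 42/5*e34 - 36/25*e35
R1 (-e5) = -6/5 - e15 - 2*e25 - 5/3*e35 - 7*e45
Summing the partial products and collecting blades:
Answer: 107/15 - 1/6*e12 - 46/45*e13 - 28/3*e14 - 13/5*e15 - 53/30*e23 - 35/2*e24 - 5*e25 - 42/5*e34 - 233/75*e35 - 7*e45


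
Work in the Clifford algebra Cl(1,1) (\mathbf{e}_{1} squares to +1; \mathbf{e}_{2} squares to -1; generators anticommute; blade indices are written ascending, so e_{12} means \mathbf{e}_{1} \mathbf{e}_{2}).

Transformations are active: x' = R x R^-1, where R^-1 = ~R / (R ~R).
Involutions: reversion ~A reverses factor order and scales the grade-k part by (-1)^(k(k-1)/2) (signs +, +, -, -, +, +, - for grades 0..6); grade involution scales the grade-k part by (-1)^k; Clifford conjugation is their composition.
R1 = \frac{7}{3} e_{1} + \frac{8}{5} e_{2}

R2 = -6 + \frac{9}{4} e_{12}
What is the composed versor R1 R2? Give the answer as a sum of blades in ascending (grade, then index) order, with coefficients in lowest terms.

Distribute over the terms of R1 (each basis-blade product reordered to ascending indices, repeated generators contracted through their squares):
(\frac{7}{3} e_{1}) R2 = -14 e_{1} + \frac{21}{4} e_{2}
(\frac{8}{5} e_{2}) R2 = \frac{18}{5} e_{1} - \frac{48}{5} e_{2}
Summing the partial products and collecting blades:
Answer: -\frac{52}{5} e_{1} - \frac{87}{20} e_{2}


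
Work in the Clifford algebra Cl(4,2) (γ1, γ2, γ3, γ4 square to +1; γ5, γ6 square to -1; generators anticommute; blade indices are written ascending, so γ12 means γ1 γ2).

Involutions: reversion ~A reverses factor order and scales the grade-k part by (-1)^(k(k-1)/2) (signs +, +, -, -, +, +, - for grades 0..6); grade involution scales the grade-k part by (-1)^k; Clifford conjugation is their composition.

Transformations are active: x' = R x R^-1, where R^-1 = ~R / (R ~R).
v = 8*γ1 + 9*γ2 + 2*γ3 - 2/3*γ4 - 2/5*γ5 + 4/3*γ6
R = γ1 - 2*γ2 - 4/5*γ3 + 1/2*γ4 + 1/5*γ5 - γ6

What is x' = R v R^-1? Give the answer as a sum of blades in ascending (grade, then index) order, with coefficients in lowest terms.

~R = γ1 - 2*γ2 - 4/5*γ3 + 1/2*γ4 + 1/5*γ5 - γ6, and R ~R = 97/20, so R^-1 = ~R / (97/20).
R v = -263/25 + 25*γ12 + 42/5*γ13 - 14/3*γ14 - 2*γ15 + 28/3*γ16 + 16/5*γ23 - 19/6*γ24 - γ25 + 19/3*γ26 - 7/15*γ34 - 2/25*γ35 + 14/15*γ36 - 1/15*γ45 - 2/15*γ56
Answer: -5984/485*γ1 - 157/485*γ2 + 3566/2425*γ3 - 2186/1455*γ4 - 1134/2425*γ5 + 4372/1455*γ6


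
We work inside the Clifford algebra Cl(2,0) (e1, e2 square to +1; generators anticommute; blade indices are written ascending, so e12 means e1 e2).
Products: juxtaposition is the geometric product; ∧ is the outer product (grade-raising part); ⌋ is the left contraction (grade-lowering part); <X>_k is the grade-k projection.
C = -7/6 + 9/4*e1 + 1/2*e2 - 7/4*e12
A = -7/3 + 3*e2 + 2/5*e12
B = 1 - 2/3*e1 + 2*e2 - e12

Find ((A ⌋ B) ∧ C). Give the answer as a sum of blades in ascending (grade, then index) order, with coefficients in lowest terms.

step 1: 61/15 + 41/9*e1 - 14/3*e2 + 7/3*e12
step 2: -427/90 + 2071/540*e1 + 673/90*e2 + 529/180*e12
Answer: -427/90 + 2071/540*e1 + 673/90*e2 + 529/180*e12


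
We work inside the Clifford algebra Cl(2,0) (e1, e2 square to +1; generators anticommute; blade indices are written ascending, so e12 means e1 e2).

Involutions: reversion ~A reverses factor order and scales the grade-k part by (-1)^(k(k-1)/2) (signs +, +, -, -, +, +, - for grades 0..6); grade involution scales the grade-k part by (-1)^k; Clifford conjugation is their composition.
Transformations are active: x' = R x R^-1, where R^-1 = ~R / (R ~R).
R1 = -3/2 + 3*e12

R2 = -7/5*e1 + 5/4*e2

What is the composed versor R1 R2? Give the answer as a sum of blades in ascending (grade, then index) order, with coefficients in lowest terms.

Distribute over the terms of R1 (each basis-blade product reordered to ascending indices, repeated generators contracted through their squares):
(-3/2) R2 = 21/10*e1 - 15/8*e2
(3*e12) R2 = 15/4*e1 + 21/5*e2
Summing the partial products and collecting blades:
Answer: 117/20*e1 + 93/40*e2


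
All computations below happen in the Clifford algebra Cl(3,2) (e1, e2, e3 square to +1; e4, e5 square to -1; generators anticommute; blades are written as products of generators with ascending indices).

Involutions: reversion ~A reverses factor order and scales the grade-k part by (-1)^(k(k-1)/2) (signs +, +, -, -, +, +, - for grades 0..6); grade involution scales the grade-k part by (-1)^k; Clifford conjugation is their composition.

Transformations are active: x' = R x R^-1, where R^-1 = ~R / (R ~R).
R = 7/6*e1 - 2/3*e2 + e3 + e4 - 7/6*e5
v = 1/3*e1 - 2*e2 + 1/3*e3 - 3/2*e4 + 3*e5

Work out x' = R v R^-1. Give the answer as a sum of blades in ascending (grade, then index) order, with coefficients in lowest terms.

~R = 7/6*e1 - 2/3*e2 + e3 + e4 - 7/6*e5, and R ~R = 4/9, so R^-1 = ~R / (4/9).
R v = 127/18 - 19/9*e1 e2 + 1/18*e1 e3 - 25/12*e1 e4 + 35/9*e1 e5 + 16/9*e2 e3 + 3*e2 e4 - 13/3*e2 e5 - 11/6*e3 e4 + 61/18*e3 e5 + 5/4*e4 e5
Answer: 881/24*e1 - 115/6*e2 + 377/12*e3 + 133/4*e4 - 961/24*e5


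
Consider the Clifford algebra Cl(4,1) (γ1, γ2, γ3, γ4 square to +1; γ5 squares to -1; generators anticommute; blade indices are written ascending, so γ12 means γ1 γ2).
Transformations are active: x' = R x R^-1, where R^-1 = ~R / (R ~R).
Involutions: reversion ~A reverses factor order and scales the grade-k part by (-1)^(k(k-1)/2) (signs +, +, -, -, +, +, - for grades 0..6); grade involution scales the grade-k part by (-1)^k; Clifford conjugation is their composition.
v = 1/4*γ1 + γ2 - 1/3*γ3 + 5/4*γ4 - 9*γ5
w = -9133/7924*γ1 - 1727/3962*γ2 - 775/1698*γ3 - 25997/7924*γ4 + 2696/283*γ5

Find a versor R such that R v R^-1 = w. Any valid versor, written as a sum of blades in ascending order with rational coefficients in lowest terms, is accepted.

Why this works: both vectors square to -5635/72, so q(v) = q(w) and R = v + w = -1788/1981*γ1 + 2235/3962*γ2 - 447/566*γ3 - 4023/1981*γ4 + 149/283*γ5 carries v to w — its own direction survives, the complement (v - w)/2 flips.
Answer: -1788/1981*γ1 + 2235/3962*γ2 - 447/566*γ3 - 4023/1981*γ4 + 149/283*γ5


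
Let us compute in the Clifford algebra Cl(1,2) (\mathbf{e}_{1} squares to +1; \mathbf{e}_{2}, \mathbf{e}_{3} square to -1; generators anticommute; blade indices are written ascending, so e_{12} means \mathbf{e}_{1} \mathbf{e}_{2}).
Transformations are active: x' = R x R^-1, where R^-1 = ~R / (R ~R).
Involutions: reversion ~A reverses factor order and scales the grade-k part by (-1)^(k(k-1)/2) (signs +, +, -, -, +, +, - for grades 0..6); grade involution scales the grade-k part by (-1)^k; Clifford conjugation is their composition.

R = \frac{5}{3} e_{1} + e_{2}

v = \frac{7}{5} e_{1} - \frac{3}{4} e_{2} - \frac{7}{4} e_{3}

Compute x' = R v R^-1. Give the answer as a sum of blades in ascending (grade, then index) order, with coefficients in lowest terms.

~R = \frac{5}{3} e_{1} + e_{2}, and R ~R = \frac{16}{9}, so R^-1 = ~R / (\frac{16}{9}).
R v = \frac{37}{12} - \frac{53}{20} e_{12} - \frac{35}{12} e_{13} - \frac{7}{4} e_{23}
Answer: \frac{701}{160} e_{1} + \frac{135}{32} e_{2} + \frac{7}{4} e_{3}


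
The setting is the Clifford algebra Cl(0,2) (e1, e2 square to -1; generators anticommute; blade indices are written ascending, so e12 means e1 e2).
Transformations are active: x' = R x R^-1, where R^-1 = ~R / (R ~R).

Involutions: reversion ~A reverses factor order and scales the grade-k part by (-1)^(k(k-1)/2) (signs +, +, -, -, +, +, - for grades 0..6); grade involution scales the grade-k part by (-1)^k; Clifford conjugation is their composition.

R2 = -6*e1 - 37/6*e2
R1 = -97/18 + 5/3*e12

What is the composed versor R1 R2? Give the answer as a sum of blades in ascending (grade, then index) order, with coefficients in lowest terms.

Distribute over the terms of R1 (each basis-blade product reordered to ascending indices, repeated generators contracted through their squares):
(-97/18) R2 = 97/3*e1 + 3589/108*e2
(5/3*e12) R2 = 185/18*e1 - 10*e2
Summing the partial products and collecting blades:
Answer: 767/18*e1 + 2509/108*e2


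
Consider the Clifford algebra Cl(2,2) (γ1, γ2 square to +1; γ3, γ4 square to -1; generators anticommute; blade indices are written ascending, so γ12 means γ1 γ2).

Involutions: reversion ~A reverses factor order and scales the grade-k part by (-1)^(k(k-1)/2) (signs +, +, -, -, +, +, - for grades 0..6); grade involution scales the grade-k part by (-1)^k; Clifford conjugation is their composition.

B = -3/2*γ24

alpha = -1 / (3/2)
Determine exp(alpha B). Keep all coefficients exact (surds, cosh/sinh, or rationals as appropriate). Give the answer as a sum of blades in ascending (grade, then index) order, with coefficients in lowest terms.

B^2 = (-3/2)^2*(γ24)^2 = 9/4*(+1) = 9/4 (a basis 2-blade squares to minus the product of its generators' squares).
B^2 = 9/4 — the series telescopes hyperbolically here: l = 3/2, alpha*l = -1, so exp(alpha B) = cosh(-1) + (sinh(-1)/(3/2))*B = cosh(1) + (-2*sinh(1)/3)*B.
Answer: cosh(1) + sinh(1)*γ24


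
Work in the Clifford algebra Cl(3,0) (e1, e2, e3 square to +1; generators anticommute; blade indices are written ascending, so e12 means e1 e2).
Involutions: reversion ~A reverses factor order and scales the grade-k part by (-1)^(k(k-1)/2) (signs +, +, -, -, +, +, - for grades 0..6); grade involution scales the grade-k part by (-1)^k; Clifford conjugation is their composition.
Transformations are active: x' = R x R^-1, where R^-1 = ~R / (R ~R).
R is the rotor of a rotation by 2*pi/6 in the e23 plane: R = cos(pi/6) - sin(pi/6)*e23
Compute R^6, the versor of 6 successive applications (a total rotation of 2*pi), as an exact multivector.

Half-angle bookkeeping: 6 applications in e23 add up to rotor phase 6*pi/6 = pi, so R^6 = cos(pi) - sin(pi)*e23.
cos(pi) = -1 and sin(pi) = 0, so R^6 = -1. The total rotation 2*pi is 1 full turn, so every vector returns to itself, yet the rotor is -1, on the OTHER sheet of the double cover (an odd number of 2*pi turns).
Answer: -1


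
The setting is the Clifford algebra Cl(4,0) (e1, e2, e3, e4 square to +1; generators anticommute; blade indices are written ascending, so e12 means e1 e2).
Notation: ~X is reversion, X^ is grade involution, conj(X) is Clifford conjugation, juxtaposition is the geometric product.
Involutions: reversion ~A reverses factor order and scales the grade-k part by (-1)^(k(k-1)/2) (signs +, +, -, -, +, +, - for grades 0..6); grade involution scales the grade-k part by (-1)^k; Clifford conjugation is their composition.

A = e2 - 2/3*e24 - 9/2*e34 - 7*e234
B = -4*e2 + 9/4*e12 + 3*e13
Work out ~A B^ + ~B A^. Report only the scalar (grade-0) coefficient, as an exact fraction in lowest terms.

first term: 4 - 9/4*e1 - 8/3*e4 - 15*e14 + 28*e34 - 3*e123 + 21*e124 - 63/4*e134 + 18*e234 + 65/8*e1234
second term: 4 + 9/4*e1 + 8/3*e4 + 15*e14 - 28*e34 - 3*e123 + 21*e124 - 63/4*e134 + 18*e234 + 65/8*e1234
Answer: 8


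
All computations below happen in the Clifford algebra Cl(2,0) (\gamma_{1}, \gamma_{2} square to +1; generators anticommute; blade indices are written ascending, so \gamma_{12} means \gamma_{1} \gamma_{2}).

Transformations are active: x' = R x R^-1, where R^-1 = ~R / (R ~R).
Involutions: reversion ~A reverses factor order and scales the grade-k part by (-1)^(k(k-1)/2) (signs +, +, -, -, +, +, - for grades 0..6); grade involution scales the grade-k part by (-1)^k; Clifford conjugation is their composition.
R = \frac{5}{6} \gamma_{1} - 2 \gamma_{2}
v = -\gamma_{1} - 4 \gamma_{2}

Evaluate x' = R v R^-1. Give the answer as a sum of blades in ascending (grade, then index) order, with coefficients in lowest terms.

~R = \frac{5}{6} \gamma_{1} - 2 \gamma_{2}, and R ~R = \frac{169}{36}, so R^-1 = ~R / (\frac{169}{36}).
R v = \frac{43}{6} - \frac{16}{3} \gamma_{12}
Answer: \frac{599}{169} \gamma_{1} - \frac{356}{169} \gamma_{2}


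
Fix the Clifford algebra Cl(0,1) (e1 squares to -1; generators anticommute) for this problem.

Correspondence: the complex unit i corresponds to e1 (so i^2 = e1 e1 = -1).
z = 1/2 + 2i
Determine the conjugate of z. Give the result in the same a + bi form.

In blades: z = 1/2 + 2*e1.
Conjugation here is Clifford conjugation: the scalar is fixed and the grade-1 and grade-2 blades all flip sign, giving 1/2 - 2*e1; translating back:
Answer: 1/2 - 2i


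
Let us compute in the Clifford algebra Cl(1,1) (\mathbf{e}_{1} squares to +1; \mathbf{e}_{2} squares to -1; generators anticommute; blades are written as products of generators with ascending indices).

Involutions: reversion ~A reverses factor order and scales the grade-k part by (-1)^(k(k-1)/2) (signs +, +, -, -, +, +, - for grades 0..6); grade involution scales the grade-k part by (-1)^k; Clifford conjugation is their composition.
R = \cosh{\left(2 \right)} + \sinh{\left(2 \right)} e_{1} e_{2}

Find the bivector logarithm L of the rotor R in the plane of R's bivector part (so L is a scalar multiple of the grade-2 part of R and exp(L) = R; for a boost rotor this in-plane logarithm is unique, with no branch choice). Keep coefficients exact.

The scalar part of R is \cosh{\left(2 \right)}, giving the rapidity magnitude (cosh is even); the bivector part supplies orientation, its quotient by sinh of the rapidity is the plane, and L = rapidity * plane — unique in that plane, since flipping both signs leaves L unchanged.
Concretely: cosh(rapidity) = \cosh{\left(2 \right)} gives rapidity = ±2, and since rapidity/sinh(rapidity) is even the sign is immaterial: L = (rapidity/sinh(rapidity)) * <R>_2 = (\frac{2}{\sinh{\left(2 \right)}}) * <R>_2.
Answer: 2 e_{1} e_{2}


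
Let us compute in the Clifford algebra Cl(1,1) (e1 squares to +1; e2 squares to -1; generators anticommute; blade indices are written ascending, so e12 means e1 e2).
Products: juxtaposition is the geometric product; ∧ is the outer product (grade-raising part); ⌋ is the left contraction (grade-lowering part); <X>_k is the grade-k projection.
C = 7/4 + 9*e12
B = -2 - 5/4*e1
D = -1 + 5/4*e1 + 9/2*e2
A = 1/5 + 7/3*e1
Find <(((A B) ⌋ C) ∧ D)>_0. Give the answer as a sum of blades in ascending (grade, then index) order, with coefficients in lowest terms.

step 1: -199/60 - 59/12*e1
step 2: -1393/240 - 177/4*e2 - 597/20*e12
step 3: 1393/240 - 1393/192*e1 + 2901/160*e2 + 6813/80*e12
step 4: 1393/240
Answer: 1393/240


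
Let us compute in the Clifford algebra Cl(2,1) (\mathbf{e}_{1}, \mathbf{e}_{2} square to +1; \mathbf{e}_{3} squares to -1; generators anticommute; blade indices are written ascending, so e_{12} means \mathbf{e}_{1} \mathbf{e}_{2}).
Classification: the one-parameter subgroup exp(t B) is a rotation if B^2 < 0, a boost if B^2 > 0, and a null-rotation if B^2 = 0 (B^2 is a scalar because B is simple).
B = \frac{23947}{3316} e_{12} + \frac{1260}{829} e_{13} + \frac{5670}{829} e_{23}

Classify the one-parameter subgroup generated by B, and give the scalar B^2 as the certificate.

B^2 term by term: the squares give (\frac{23947}{3316})^2*(e_{12})^2 + (\frac{1260}{829})^2*(e_{13})^2 + (\frac{5670}{829})^2*(e_{23})^2 = \frac{573458809}{10995856}*(-1) + \frac{1587600}{687241}*(+1) + \frac{32148900}{687241}*(+1) = -\frac{49}{16} (each basis 2-blade squares to minus the product of its generators' squares); cross terms between blades sharing an index anticommute and cancel. So B^2 = -\frac{49}{16}.
Answer: rotation, certificate B^2 = -\frac{49}{16}. The invariant at work: B^2 = -\frac{49}{16} is unchanged by conjugation, hence its sign classifies the subgroup whatever basis B is written in.


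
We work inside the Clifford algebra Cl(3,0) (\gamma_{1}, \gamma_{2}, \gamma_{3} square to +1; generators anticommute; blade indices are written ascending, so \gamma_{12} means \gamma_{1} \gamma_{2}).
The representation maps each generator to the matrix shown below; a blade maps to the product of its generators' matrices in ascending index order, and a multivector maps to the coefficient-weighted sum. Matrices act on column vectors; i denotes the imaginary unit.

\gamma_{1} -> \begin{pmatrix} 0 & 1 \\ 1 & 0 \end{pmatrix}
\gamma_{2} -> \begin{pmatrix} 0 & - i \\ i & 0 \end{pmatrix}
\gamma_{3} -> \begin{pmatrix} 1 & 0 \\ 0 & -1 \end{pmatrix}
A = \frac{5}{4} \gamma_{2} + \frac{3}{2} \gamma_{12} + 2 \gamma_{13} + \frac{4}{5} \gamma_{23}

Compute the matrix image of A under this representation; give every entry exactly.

Bivector images (products of the table entries): rho(\gamma_{12}) = rho(\gamma_{1})rho(\gamma_{2}) = \begin{pmatrix} i & 0 \\ 0 & - i \end{pmatrix}; rho(\gamma_{13}) = rho(\gamma_{1})rho(\gamma_{3}) = \begin{pmatrix} 0 & -1 \\ 1 & 0 \end{pmatrix}; rho(\gamma_{23}) = rho(\gamma_{2})rho(\gamma_{3}) = \begin{pmatrix} 0 & i \\ i & 0 \end{pmatrix}.
M = (\frac{5}{4})*rho(\gamma_{2}) + (\frac{3}{2})*rho(\gamma_{12}) + (2)*rho(\gamma_{13}) + (\frac{4}{5})*rho(\gamma_{23}), summed entrywise:
Answer: \begin{pmatrix} \frac{3 i}{2} & -2 - \frac{9 i}{20} \\ 2 + \frac{41 i}{20} & - \frac{3 i}{2} \end{pmatrix}


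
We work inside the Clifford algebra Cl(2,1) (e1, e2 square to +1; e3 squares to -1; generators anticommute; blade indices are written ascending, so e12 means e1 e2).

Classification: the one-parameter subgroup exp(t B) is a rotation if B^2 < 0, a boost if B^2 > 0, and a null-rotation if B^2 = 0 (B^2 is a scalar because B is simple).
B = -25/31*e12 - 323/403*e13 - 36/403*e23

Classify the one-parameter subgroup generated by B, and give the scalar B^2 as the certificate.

B^2 term by term: the squares give (-25/31)^2*(e12)^2 + (-323/403)^2*(e13)^2 + (-36/403)^2*(e23)^2 = 625/961*(-1) + 104329/162409*(+1) + 1296/162409*(+1) = 0 (each basis 2-blade squares to minus the product of its generators' squares); cross terms between blades sharing an index anticommute and cancel. So B^2 = 0.
Answer: null-rotation, certificate B^2 = 0. The invariant at work: B^2 = 0 is unchanged by conjugation, hence its sign classifies the subgroup whatever basis B is written in.


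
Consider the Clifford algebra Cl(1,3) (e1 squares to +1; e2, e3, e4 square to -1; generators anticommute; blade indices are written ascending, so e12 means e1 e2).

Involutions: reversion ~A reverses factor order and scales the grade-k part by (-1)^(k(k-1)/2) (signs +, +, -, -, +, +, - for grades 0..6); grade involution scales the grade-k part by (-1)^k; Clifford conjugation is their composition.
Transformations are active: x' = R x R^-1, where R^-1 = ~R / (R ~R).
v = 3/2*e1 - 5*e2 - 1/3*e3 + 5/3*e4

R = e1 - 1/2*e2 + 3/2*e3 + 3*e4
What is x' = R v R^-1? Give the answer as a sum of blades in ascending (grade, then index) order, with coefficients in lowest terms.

~R = e1 - 1/2*e2 + 3/2*e3 + 3*e4, and R ~R = -21/2, so R^-1 = ~R / (-21/2).
R v = -11/2 - 17/4*e12 - 31/12*e13 - 17/6*e14 + 23/3*e23 + 85/6*e24 + 7/2*e34
Answer: -19/42*e1 + 94/21*e2 + 40/21*e3 + 31/21*e4


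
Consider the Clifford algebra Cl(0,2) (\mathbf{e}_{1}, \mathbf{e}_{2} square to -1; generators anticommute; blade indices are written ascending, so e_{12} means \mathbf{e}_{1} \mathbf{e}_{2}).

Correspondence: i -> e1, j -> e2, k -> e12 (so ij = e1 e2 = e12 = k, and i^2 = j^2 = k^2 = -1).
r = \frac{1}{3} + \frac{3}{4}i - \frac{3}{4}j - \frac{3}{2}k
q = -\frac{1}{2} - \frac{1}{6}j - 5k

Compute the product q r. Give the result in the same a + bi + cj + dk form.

In blades: q = -\frac{1}{2} - \frac{1}{6} e_{2} - 5 e_{12}, r = \frac{1}{3} + \frac{3}{4} e_{1} - \frac{3}{4} e_{2} - \frac{3}{2} e_{12}.
Distribute q over r term by term (generator squares from the signature, products reordered to ascending indices): (-\frac{1}{2})*r = -\frac{1}{6} - \frac{3}{8} e_{1} + \frac{3}{8} e_{2} + \frac{3}{4} e_{12}; (-\frac{1}{6} e_{2})*r = -\frac{1}{8} + \frac{1}{4} e_{1} - \frac{1}{18} e_{2} + \frac{1}{8} e_{12}; (-5 e_{12})*r = -\frac{15}{2} - \frac{15}{4} e_{1} - \frac{15}{4} e_{2} - \frac{5}{3} e_{12}.
Sum: -\frac{187}{24} - \frac{31}{8} e_{1} - \frac{247}{72} e_{2} - \frac{19}{24} e_{12}; translating back through the correspondence:
Answer: -\frac{187}{24} - \frac{31}{8}i - \frac{247}{72}j - \frac{19}{24}k


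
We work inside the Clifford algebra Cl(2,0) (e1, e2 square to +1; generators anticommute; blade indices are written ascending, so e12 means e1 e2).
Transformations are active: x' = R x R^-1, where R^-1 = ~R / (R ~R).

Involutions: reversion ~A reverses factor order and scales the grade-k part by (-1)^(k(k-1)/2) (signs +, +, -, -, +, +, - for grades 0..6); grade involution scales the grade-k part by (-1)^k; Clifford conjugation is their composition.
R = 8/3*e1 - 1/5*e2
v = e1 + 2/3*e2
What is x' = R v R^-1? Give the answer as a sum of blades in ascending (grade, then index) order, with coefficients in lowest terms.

~R = 8/3*e1 - 1/5*e2, and R ~R = 1609/225, so R^-1 = ~R / (1609/225).
R v = 38/15 + 89/45*e12
Answer: 1431/1609*e1 - 3902/4827*e2


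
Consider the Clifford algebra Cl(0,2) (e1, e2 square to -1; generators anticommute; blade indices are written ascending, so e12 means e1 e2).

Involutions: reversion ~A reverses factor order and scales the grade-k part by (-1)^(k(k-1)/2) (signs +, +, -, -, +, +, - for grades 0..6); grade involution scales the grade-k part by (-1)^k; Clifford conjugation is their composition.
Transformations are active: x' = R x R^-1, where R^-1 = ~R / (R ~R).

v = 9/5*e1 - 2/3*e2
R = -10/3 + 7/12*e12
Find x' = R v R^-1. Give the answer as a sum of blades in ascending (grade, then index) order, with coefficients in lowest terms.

~R = -10/3 - 7/12*e12, and R ~R = 1649/144, so R^-1 = ~R / (1649/144).
R v = -101/18*e1 + 589/180*e2
Answer: 36277/24735*e1 - 2042/1649*e2


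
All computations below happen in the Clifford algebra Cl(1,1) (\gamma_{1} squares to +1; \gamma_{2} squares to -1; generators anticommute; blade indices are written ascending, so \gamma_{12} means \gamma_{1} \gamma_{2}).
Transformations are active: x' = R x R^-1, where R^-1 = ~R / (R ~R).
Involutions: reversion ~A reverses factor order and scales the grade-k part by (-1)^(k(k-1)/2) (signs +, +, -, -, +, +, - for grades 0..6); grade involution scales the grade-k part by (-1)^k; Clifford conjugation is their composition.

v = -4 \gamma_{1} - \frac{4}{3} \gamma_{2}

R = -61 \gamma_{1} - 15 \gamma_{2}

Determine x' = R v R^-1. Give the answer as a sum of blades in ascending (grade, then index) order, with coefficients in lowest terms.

~R = -61 \gamma_{1} - 15 \gamma_{2}, and R ~R = 3496, so R^-1 = ~R / (3496).
R v = 224 + \frac{64}{3} \gamma_{12}
Answer: -\frac{1668}{437} \gamma_{1} - \frac{772}{1311} \gamma_{2}


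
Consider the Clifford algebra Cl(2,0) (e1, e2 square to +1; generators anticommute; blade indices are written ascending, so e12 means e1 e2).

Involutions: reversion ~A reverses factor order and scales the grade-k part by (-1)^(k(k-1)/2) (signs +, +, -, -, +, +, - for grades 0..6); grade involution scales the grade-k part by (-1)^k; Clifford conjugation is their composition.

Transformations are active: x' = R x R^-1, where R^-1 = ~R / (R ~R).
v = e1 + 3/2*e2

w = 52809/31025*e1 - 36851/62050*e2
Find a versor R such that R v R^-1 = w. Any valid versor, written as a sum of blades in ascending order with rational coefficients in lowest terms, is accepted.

The midline construction: v and w both square to 13/4, so reflecting in their sum 83834/31025*e1 + 28112/31025*e2 exchanges them.
Answer: 83834/31025*e1 + 28112/31025*e2


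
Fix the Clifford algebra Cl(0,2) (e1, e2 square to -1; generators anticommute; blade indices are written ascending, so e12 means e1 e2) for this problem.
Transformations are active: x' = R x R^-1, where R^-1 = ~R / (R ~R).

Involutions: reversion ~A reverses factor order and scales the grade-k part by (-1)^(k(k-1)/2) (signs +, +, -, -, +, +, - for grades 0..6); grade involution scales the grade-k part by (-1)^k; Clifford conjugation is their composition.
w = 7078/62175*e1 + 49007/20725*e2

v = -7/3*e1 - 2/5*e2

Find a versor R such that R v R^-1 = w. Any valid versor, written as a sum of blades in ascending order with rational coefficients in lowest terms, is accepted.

Construction: equal norms (both -1261/225) license R = v + w = -45999/20725*e1 + 40717/20725*e2 — nothing changes along that direction, while (v - w)/2 changes sign, so v maps onto w.
Answer: -45999/20725*e1 + 40717/20725*e2


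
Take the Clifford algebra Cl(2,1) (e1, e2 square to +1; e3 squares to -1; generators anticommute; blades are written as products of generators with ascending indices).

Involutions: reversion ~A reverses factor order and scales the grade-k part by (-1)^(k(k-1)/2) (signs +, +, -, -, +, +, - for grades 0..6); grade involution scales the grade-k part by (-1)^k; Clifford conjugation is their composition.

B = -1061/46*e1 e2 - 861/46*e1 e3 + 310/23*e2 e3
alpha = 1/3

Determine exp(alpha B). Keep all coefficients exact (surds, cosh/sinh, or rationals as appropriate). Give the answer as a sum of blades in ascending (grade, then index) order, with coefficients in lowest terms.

B^2 term by term: the squares give (-1061/46)^2*(e1 e2)^2 + (-861/46)^2*(e1 e3)^2 + (310/23)^2*(e2 e3)^2 = 1125721/2116*(-1) + 741321/2116*(+1) + 96100/529*(+1) = 0 (each basis 2-blade squares to minus the product of its generators' squares); cross terms between blades sharing an index anticommute and cancel. So B^2 = 0.
B^2 = 0, hence only two terms survive: exp(alpha B) = 1 + alpha B (parabolic case).
Answer: 1 - 1061/138*e1 e2 - 287/46*e1 e3 + 310/69*e2 e3


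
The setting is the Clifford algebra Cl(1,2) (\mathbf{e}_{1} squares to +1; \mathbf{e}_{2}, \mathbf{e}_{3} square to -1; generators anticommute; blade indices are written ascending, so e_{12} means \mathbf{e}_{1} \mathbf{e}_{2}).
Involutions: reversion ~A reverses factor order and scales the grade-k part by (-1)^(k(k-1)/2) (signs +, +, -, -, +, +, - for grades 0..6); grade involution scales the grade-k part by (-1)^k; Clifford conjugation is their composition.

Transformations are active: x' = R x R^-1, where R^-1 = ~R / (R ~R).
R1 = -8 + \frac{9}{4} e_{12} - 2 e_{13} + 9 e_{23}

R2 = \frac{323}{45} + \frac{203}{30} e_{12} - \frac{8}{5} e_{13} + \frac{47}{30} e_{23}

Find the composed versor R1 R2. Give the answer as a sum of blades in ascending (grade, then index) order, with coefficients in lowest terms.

Distribute over the terms of R1 (each basis-blade product reordered to ascending indices, repeated generators contracted through their squares):
(-8) R2 = -\frac{2584}{45} - \frac{812}{15} e_{12} + \frac{64}{5} e_{13} - \frac{188}{15} e_{23}
(\frac{9}{4} e_{12}) R2 = \frac{609}{40} + \frac{323}{20} e_{12} - \frac{141}{40} e_{13} + \frac{18}{5} e_{23}
(-2 e_{13}) R2 = \frac{16}{5} - \frac{47}{15} e_{12} - \frac{646}{45} e_{13} - \frac{203}{15} e_{23}
(9 e_{23}) R2 = -\frac{141}{10} + \frac{72}{5} e_{12} + \frac{609}{10} e_{13} + \frac{323}{5} e_{23}
Summing the partial products and collecting blades:
Answer: -\frac{3823}{72} - \frac{1603}{60} e_{12} + \frac{4019}{72} e_{13} + \frac{632}{15} e_{23}


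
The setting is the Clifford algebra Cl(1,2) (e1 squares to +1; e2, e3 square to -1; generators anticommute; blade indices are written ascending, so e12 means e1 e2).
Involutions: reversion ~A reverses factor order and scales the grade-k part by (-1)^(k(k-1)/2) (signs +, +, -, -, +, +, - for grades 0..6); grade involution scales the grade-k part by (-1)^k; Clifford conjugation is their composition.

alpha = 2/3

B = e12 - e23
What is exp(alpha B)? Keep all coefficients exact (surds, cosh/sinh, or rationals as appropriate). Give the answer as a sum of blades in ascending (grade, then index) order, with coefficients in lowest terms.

B^2 term by term: the squares give (1)^2*(e12)^2 + (-1)^2*(e23)^2 = 1*(+1) + 1*(-1) = 0 (each basis 2-blade squares to minus the product of its generators' squares); cross terms between blades sharing an index anticommute and cancel. So B^2 = 0.
B^2 = 0, hence only two terms survive: exp(alpha B) = 1 + alpha B (parabolic case).
Answer: 1 + 2/3*e12 - 2/3*e23
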